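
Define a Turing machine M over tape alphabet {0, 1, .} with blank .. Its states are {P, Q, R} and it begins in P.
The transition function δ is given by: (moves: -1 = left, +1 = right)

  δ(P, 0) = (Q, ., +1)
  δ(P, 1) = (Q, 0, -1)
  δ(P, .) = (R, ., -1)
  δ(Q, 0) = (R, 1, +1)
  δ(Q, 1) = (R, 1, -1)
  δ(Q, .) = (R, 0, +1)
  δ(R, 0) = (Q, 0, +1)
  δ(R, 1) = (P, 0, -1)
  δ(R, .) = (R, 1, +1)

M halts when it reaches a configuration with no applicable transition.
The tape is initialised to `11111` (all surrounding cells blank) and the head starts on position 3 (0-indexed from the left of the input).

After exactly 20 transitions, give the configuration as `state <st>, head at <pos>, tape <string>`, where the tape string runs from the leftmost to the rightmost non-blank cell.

P | .111[1]1   read 1 → write 0, move -1, go to Q
Q | .11[1]01   read 1 → write 1, move -1, go to R
R | .1[1]101   read 1 → write 0, move -1, go to P
P | .[1]0101   read 1 → write 0, move -1, go to Q
Q | [.]00101   read . → write 0, move +1, go to R
R | 0[0]0101   read 0 → write 0, move +1, go to Q
Q | 00[0]101   read 0 → write 1, move +1, go to R
R | 001[1]01   read 1 → write 0, move -1, go to P
P | 00[1]001   read 1 → write 0, move -1, go to Q
Q | 0[0]0001   read 0 → write 1, move +1, go to R
R | 01[0]001   read 0 → write 0, move +1, go to Q
Q | 010[0]01   read 0 → write 1, move +1, go to R
R | 0101[0]1   read 0 → write 0, move +1, go to Q
Q | 01010[1]   read 1 → write 1, move -1, go to R
R | 0101[0]1   read 0 → write 0, move +1, go to Q
Q | 01010[1]   read 1 → write 1, move -1, go to R
R | 0101[0]1   read 0 → write 0, move +1, go to Q
Q | 01010[1]   read 1 → write 1, move -1, go to R
R | 0101[0]1   read 0 → write 0, move +1, go to Q
Q | 01010[1]   read 1 → write 1, move -1, go to R
R | 0101[0]1
After 20 steps: state R, head at 3, tape 010101.

state R, head at 3, tape 010101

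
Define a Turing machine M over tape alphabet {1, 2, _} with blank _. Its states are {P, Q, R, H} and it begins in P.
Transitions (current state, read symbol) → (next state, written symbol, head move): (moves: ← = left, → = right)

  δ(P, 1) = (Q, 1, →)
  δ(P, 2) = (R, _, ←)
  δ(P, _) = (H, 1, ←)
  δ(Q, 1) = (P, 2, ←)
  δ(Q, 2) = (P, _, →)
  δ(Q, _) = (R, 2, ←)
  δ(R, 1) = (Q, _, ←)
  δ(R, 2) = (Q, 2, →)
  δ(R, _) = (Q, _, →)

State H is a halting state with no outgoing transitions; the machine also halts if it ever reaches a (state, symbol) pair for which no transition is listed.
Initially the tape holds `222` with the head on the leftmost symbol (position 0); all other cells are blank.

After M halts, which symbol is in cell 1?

state=P head=0 tape=_[2]22_   (P,2)→(R,_,←)
state=R head=-1 tape=[_]_22_   (R,_)→(Q,_,→)
state=Q head=0 tape=_[_]22_   (Q,_)→(R,2,←)
state=R head=-1 tape=[_]222_   (R,_)→(Q,_,→)
state=Q head=0 tape=_[2]22_   (Q,2)→(P,_,→)
state=P head=1 tape=__[2]2_   (P,2)→(R,_,←)
state=R head=0 tape=_[_]_2_   (R,_)→(Q,_,→)
state=Q head=1 tape=__[_]2_   (Q,_)→(R,2,←)
state=R head=0 tape=_[_]22_   (R,_)→(Q,_,→)
state=Q head=1 tape=__[2]2_   (Q,2)→(P,_,→)
state=P head=2 tape=___[2]_   (P,2)→(R,_,←)
state=R head=1 tape=__[_]__   (R,_)→(Q,_,→)
state=Q head=2 tape=___[_]_   (Q,_)→(R,2,←)
state=R head=1 tape=__[_]2_   (R,_)→(Q,_,→)
state=Q head=2 tape=___[2]_   (Q,2)→(P,_,→)
state=P head=3 tape=____[_]   (P,_)→(H,1,←)
state=H head=2 tape=___[_]1
Cell 1 holds _ when M halts.

_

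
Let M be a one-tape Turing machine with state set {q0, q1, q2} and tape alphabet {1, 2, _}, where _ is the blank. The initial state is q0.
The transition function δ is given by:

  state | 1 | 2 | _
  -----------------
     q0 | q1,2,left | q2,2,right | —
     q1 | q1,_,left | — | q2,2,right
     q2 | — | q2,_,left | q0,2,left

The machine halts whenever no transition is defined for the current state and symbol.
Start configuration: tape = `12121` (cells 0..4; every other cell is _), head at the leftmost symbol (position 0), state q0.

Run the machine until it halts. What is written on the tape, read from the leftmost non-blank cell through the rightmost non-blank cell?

q0 | ___[1]2121   read 1 → write 2, move left, go to q1
q1 | __[_]22121   read _ → write 2, move right, go to q2
q2 | __2[2]2121   read 2 → write _, move left, go to q2
q2 | __[2]_2121   read 2 → write _, move left, go to q2
q2 | _[_]__2121   read _ → write 2, move left, go to q0
q0 | [_]2__2121
The non-blank tape span at halt is 2__2121.

2__2121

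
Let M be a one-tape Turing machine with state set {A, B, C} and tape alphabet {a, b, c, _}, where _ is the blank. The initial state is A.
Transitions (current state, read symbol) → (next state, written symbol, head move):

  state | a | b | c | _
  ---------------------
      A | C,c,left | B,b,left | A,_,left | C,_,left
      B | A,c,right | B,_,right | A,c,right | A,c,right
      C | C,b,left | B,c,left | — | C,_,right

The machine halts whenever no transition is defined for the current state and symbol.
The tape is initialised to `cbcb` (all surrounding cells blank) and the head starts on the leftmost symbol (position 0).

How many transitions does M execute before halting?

14

state=A head=0 tape=__[c]bcb   (A,c)→(A,_,left)
state=A head=-1 tape=_[_]_bcb   (A,_)→(C,_,left)
state=C head=-2 tape=[_]__bcb   (C,_)→(C,_,right)
state=C head=-1 tape=_[_]_bcb   (C,_)→(C,_,right)
state=C head=0 tape=__[_]bcb   (C,_)→(C,_,right)
state=C head=1 tape=___[b]cb   (C,b)→(B,c,left)
state=B head=0 tape=__[_]ccb   (B,_)→(A,c,right)
state=A head=1 tape=__c[c]cb   (A,c)→(A,_,left)
state=A head=0 tape=__[c]_cb   (A,c)→(A,_,left)
state=A head=-1 tape=_[_]__cb   (A,_)→(C,_,left)
state=C head=-2 tape=[_]___cb   (C,_)→(C,_,right)
state=C head=-1 tape=_[_]__cb   (C,_)→(C,_,right)
state=C head=0 tape=__[_]_cb   (C,_)→(C,_,right)
state=C head=1 tape=___[_]cb   (C,_)→(C,_,right)
state=C head=2 tape=____[c]b
M halts after 14 transitions.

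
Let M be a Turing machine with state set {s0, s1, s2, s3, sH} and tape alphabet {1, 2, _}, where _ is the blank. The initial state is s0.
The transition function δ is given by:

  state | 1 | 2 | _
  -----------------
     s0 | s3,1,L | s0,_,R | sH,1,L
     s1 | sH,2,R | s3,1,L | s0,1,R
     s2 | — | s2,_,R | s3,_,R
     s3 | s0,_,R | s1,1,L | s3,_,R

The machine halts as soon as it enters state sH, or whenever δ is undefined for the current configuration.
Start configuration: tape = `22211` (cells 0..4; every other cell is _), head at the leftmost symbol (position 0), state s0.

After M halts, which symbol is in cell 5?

1

s0 | [2]2211_   read 2 → write _, move R, go to s0
s0 | _[2]211_   read 2 → write _, move R, go to s0
s0 | __[2]11_   read 2 → write _, move R, go to s0
s0 | ___[1]1_   read 1 → write 1, move L, go to s3
s3 | __[_]11_   read _ → write _, move R, go to s3
s3 | ___[1]1_   read 1 → write _, move R, go to s0
s0 | ____[1]_   read 1 → write 1, move L, go to s3
s3 | ___[_]1_   read _ → write _, move R, go to s3
s3 | ____[1]_   read 1 → write _, move R, go to s0
s0 | _____[_]   read _ → write 1, move L, go to sH
sH | ____[_]1
Cell 5 holds 1 when M halts.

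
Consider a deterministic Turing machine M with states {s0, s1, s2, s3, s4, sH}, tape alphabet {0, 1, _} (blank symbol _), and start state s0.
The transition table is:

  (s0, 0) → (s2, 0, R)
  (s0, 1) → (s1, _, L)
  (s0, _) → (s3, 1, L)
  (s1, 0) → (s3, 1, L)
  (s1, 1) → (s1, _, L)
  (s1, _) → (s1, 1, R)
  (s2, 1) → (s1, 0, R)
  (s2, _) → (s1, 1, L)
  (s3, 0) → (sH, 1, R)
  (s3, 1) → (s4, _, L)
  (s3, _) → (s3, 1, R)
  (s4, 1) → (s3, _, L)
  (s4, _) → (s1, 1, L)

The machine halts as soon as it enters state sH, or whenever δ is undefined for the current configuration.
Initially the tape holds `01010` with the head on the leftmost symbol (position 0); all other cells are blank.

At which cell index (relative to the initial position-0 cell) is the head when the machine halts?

2

state=s0 head=0 tape=[0]1010   (s0,0)→(s2,0,R)
state=s2 head=1 tape=0[1]010   (s2,1)→(s1,0,R)
state=s1 head=2 tape=00[0]10   (s1,0)→(s3,1,L)
state=s3 head=1 tape=0[0]110   (s3,0)→(sH,1,R)
state=sH head=2 tape=01[1]10
At halt the head is at cell 2.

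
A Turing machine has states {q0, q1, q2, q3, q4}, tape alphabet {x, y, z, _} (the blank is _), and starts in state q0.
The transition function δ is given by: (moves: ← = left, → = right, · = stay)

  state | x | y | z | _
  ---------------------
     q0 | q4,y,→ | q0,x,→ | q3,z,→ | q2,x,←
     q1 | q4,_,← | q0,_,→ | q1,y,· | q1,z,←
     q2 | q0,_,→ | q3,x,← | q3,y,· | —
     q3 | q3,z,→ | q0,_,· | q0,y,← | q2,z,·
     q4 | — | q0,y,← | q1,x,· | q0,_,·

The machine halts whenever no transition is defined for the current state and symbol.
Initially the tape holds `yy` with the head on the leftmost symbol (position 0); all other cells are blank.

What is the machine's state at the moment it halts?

q0 | [y]y__   read y → write x, move →, go to q0
q0 | x[y]__   read y → write x, move →, go to q0
q0 | xx[_]_   read _ → write x, move ←, go to q2
q2 | x[x]x_   read x → write _, move →, go to q0
q0 | x_[x]_   read x → write y, move →, go to q4
q4 | x_y[_]   read _ → write _, move ·, go to q0
q0 | x_y[_]   read _ → write x, move ←, go to q2
q2 | x_[y]x   read y → write x, move ←, go to q3
q3 | x[_]xx   read _ → write z, move ·, go to q2
q2 | x[z]xx   read z → write y, move ·, go to q3
q3 | x[y]xx   read y → write _, move ·, go to q0
q0 | x[_]xx   read _ → write x, move ←, go to q2
q2 | [x]xxx   read x → write _, move →, go to q0
q0 | _[x]xx   read x → write y, move →, go to q4
q4 | _y[x]x
No transition is defined for (q4, x); M halts in state q4.

q4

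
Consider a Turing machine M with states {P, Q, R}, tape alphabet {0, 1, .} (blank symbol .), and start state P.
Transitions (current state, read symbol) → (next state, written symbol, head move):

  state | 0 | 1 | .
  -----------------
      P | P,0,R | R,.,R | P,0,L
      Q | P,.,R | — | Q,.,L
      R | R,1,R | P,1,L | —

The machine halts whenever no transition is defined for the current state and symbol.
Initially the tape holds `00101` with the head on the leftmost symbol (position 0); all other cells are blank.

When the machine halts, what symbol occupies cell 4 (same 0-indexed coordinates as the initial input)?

P | [0]0101.   read 0 → write 0, move R, go to P
P | 0[0]101.   read 0 → write 0, move R, go to P
P | 00[1]01.   read 1 → write ., move R, go to R
R | 00.[0]1.   read 0 → write 1, move R, go to R
R | 00.1[1].   read 1 → write 1, move L, go to P
P | 00.[1]1.   read 1 → write ., move R, go to R
R | 00..[1].   read 1 → write 1, move L, go to P
P | 00.[.]1.   read . → write 0, move L, go to P
P | 00[.]01.   read . → write 0, move L, go to P
P | 0[0]001.   read 0 → write 0, move R, go to P
P | 00[0]01.   read 0 → write 0, move R, go to P
P | 000[0]1.   read 0 → write 0, move R, go to P
P | 0000[1].   read 1 → write ., move R, go to R
R | 0000.[.]
Cell 4 holds . when M halts.

.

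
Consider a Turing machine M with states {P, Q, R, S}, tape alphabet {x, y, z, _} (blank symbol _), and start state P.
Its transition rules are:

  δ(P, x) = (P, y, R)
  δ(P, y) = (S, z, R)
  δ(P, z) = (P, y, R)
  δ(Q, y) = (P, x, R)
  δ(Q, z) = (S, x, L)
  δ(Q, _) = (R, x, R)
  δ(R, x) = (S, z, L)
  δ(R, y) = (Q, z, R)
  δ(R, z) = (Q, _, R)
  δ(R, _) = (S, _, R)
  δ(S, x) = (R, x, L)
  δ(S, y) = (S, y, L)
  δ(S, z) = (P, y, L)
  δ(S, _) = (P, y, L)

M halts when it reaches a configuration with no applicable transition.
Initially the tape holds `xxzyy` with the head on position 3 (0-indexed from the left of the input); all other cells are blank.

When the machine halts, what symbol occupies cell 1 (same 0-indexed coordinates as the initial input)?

y

state=P head=3 tape=_xxz[y]y   (P,y)→(S,z,R)
state=S head=4 tape=_xxzz[y]   (S,y)→(S,y,L)
state=S head=3 tape=_xxz[z]y   (S,z)→(P,y,L)
state=P head=2 tape=_xx[z]yy   (P,z)→(P,y,R)
state=P head=3 tape=_xxy[y]y   (P,y)→(S,z,R)
state=S head=4 tape=_xxyz[y]   (S,y)→(S,y,L)
state=S head=3 tape=_xxy[z]y   (S,z)→(P,y,L)
state=P head=2 tape=_xx[y]yy   (P,y)→(S,z,R)
state=S head=3 tape=_xxz[y]y   (S,y)→(S,y,L)
state=S head=2 tape=_xx[z]yy   (S,z)→(P,y,L)
state=P head=1 tape=_x[x]yyy   (P,x)→(P,y,R)
state=P head=2 tape=_xy[y]yy   (P,y)→(S,z,R)
state=S head=3 tape=_xyz[y]y   (S,y)→(S,y,L)
state=S head=2 tape=_xy[z]yy   (S,z)→(P,y,L)
state=P head=1 tape=_x[y]yyy   (P,y)→(S,z,R)
state=S head=2 tape=_xz[y]yy   (S,y)→(S,y,L)
state=S head=1 tape=_x[z]yyy   (S,z)→(P,y,L)
state=P head=0 tape=_[x]yyyy   (P,x)→(P,y,R)
state=P head=1 tape=_y[y]yyy   (P,y)→(S,z,R)
state=S head=2 tape=_yz[y]yy   (S,y)→(S,y,L)
state=S head=1 tape=_y[z]yyy   (S,z)→(P,y,L)
state=P head=0 tape=_[y]yyyy   (P,y)→(S,z,R)
state=S head=1 tape=_z[y]yyy   (S,y)→(S,y,L)
state=S head=0 tape=_[z]yyyy   (S,z)→(P,y,L)
state=P head=-1 tape=[_]yyyyy
Cell 1 holds y when M halts.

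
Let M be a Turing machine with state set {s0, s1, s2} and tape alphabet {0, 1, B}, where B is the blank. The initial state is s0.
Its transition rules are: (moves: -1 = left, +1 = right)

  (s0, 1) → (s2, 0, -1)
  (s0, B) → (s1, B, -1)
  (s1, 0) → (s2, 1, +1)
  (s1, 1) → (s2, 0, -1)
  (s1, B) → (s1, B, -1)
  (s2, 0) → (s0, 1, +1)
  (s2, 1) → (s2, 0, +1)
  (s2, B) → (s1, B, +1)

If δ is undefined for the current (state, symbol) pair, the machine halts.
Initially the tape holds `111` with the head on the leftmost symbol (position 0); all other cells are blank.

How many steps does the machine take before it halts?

14

s0 | B[1]11BB   read 1 → write 0, move -1, go to s2
s2 | [B]011BB   read B → write B, move +1, go to s1
s1 | B[0]11BB   read 0 → write 1, move +1, go to s2
s2 | B1[1]1BB   read 1 → write 0, move +1, go to s2
s2 | B10[1]BB   read 1 → write 0, move +1, go to s2
s2 | B100[B]B   read B → write B, move +1, go to s1
s1 | B100B[B]   read B → write B, move -1, go to s1
s1 | B100[B]B   read B → write B, move -1, go to s1
s1 | B10[0]BB   read 0 → write 1, move +1, go to s2
s2 | B101[B]B   read B → write B, move +1, go to s1
s1 | B101B[B]   read B → write B, move -1, go to s1
s1 | B101[B]B   read B → write B, move -1, go to s1
s1 | B10[1]BB   read 1 → write 0, move -1, go to s2
s2 | B1[0]0BB   read 0 → write 1, move +1, go to s0
s0 | B11[0]BB
M halts after 14 transitions.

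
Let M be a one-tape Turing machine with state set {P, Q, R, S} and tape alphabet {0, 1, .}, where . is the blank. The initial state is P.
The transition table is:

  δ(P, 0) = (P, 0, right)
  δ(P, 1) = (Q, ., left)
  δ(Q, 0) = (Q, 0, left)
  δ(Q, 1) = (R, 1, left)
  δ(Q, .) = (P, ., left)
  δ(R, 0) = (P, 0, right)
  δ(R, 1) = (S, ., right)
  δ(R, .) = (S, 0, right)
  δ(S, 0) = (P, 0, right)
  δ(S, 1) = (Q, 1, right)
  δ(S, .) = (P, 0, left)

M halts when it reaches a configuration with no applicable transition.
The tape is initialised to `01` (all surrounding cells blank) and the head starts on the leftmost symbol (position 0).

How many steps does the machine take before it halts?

4

P | ..[0]1   read 0 → write 0, move right, go to P
P | ..0[1]   read 1 → write ., move left, go to Q
Q | ..[0].   read 0 → write 0, move left, go to Q
Q | .[.]0.   read . → write ., move left, go to P
P | [.].0.
M halts after 4 transitions.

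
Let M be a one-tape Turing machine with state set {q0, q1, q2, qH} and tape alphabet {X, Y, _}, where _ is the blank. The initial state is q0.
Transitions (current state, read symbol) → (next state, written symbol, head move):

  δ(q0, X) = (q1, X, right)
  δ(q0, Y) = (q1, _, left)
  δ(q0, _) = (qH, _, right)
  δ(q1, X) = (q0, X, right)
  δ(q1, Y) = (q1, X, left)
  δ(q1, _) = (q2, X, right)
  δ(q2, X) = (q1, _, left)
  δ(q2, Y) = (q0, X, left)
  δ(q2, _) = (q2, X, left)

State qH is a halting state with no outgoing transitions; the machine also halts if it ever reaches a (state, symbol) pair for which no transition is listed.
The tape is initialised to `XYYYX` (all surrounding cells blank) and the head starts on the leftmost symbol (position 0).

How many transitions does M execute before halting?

state=q0 head=0 tape=[X]YYYX__   (q0,X)→(q1,X,right)
state=q1 head=1 tape=X[Y]YYX__   (q1,Y)→(q1,X,left)
state=q1 head=0 tape=[X]XYYX__   (q1,X)→(q0,X,right)
state=q0 head=1 tape=X[X]YYX__   (q0,X)→(q1,X,right)
state=q1 head=2 tape=XX[Y]YX__   (q1,Y)→(q1,X,left)
state=q1 head=1 tape=X[X]XYX__   (q1,X)→(q0,X,right)
state=q0 head=2 tape=XX[X]YX__   (q0,X)→(q1,X,right)
state=q1 head=3 tape=XXX[Y]X__   (q1,Y)→(q1,X,left)
state=q1 head=2 tape=XX[X]XX__   (q1,X)→(q0,X,right)
state=q0 head=3 tape=XXX[X]X__   (q0,X)→(q1,X,right)
state=q1 head=4 tape=XXXX[X]__   (q1,X)→(q0,X,right)
state=q0 head=5 tape=XXXXX[_]_   (q0,_)→(qH,_,right)
state=qH head=6 tape=XXXXX_[_]
M halts after 12 transitions.

12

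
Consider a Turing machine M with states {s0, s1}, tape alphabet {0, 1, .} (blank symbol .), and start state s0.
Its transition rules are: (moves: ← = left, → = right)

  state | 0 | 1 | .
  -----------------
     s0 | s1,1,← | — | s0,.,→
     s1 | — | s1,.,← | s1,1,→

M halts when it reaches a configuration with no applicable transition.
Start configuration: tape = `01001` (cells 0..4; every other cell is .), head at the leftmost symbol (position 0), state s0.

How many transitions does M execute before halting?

16

state=s0 head=0 tape=...[0]1001   (s0,0)→(s1,1,←)
state=s1 head=-1 tape=..[.]11001   (s1,.)→(s1,1,→)
state=s1 head=0 tape=..1[1]1001   (s1,1)→(s1,.,←)
state=s1 head=-1 tape=..[1].1001   (s1,1)→(s1,.,←)
state=s1 head=-2 tape=.[.]..1001   (s1,.)→(s1,1,→)
state=s1 head=-1 tape=.1[.].1001   (s1,.)→(s1,1,→)
state=s1 head=0 tape=.11[.]1001   (s1,.)→(s1,1,→)
state=s1 head=1 tape=.111[1]001   (s1,1)→(s1,.,←)
state=s1 head=0 tape=.11[1].001   (s1,1)→(s1,.,←)
state=s1 head=-1 tape=.1[1]..001   (s1,1)→(s1,.,←)
state=s1 head=-2 tape=.[1]...001   (s1,1)→(s1,.,←)
state=s1 head=-3 tape=[.]....001   (s1,.)→(s1,1,→)
state=s1 head=-2 tape=1[.]...001   (s1,.)→(s1,1,→)
state=s1 head=-1 tape=11[.]..001   (s1,.)→(s1,1,→)
state=s1 head=0 tape=111[.].001   (s1,.)→(s1,1,→)
state=s1 head=1 tape=1111[.]001   (s1,.)→(s1,1,→)
state=s1 head=2 tape=11111[0]01
M halts after 16 transitions.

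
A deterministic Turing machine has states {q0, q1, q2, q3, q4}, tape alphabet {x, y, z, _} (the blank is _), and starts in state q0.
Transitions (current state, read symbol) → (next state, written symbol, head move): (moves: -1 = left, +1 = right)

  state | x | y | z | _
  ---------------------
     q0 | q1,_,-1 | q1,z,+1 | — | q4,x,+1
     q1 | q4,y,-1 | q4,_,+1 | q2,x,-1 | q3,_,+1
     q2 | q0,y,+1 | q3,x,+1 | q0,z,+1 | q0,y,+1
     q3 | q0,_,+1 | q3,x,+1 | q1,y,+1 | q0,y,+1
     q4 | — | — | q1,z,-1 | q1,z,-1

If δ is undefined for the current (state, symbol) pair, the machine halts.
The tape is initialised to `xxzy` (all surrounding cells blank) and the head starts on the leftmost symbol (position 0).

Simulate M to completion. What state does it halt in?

q4

state=q0 head=0 tape=_[x]xzy____   (q0,x)→(q1,_,-1)
state=q1 head=-1 tape=[_]_xzy____   (q1,_)→(q3,_,+1)
state=q3 head=0 tape=_[_]xzy____   (q3,_)→(q0,y,+1)
state=q0 head=1 tape=_y[x]zy____   (q0,x)→(q1,_,-1)
state=q1 head=0 tape=_[y]_zy____   (q1,y)→(q4,_,+1)
state=q4 head=1 tape=__[_]zy____   (q4,_)→(q1,z,-1)
state=q1 head=0 tape=_[_]zzy____   (q1,_)→(q3,_,+1)
state=q3 head=1 tape=__[z]zy____   (q3,z)→(q1,y,+1)
state=q1 head=2 tape=__y[z]y____   (q1,z)→(q2,x,-1)
state=q2 head=1 tape=__[y]xy____   (q2,y)→(q3,x,+1)
state=q3 head=2 tape=__x[x]y____   (q3,x)→(q0,_,+1)
state=q0 head=3 tape=__x_[y]____   (q0,y)→(q1,z,+1)
state=q1 head=4 tape=__x_z[_]___   (q1,_)→(q3,_,+1)
state=q3 head=5 tape=__x_z_[_]__   (q3,_)→(q0,y,+1)
state=q0 head=6 tape=__x_z_y[_]_   (q0,_)→(q4,x,+1)
state=q4 head=7 tape=__x_z_yx[_]   (q4,_)→(q1,z,-1)
state=q1 head=6 tape=__x_z_y[x]z   (q1,x)→(q4,y,-1)
state=q4 head=5 tape=__x_z_[y]yz
No transition is defined for (q4, y); M halts in state q4.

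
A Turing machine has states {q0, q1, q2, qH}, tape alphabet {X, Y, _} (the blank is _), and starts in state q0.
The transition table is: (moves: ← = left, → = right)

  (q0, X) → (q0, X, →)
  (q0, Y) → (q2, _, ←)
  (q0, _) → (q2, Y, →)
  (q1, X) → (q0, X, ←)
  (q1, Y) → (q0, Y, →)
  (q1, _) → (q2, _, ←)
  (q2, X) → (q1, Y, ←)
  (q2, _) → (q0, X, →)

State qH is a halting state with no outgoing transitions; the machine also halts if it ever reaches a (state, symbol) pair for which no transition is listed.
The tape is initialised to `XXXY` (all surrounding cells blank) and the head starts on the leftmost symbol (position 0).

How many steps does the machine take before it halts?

q0 | _[X]XXY   read X → write X, move →, go to q0
q0 | _X[X]XY   read X → write X, move →, go to q0
q0 | _XX[X]Y   read X → write X, move →, go to q0
q0 | _XXX[Y]   read Y → write _, move ←, go to q2
q2 | _XX[X]_   read X → write Y, move ←, go to q1
q1 | _X[X]Y_   read X → write X, move ←, go to q0
q0 | _[X]XY_   read X → write X, move →, go to q0
q0 | _X[X]Y_   read X → write X, move →, go to q0
q0 | _XX[Y]_   read Y → write _, move ←, go to q2
q2 | _X[X]__   read X → write Y, move ←, go to q1
q1 | _[X]Y__   read X → write X, move ←, go to q0
q0 | [_]XY__   read _ → write Y, move →, go to q2
q2 | Y[X]Y__   read X → write Y, move ←, go to q1
q1 | [Y]YY__   read Y → write Y, move →, go to q0
q0 | Y[Y]Y__   read Y → write _, move ←, go to q2
q2 | [Y]_Y__
M halts after 15 transitions.

15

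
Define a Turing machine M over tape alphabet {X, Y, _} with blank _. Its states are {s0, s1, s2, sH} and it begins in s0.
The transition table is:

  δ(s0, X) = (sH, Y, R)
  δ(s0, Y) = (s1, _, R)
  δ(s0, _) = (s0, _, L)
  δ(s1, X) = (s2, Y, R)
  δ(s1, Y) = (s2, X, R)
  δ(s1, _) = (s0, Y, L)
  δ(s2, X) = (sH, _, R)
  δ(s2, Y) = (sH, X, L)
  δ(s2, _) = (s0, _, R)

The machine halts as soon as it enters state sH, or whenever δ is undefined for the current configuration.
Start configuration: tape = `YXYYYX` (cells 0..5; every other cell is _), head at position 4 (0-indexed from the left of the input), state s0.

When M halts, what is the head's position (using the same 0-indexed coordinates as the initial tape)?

2

state=s0 head=4 tape=YXYY[Y]X__   (s0,Y)→(s1,_,R)
state=s1 head=5 tape=YXYY_[X]__   (s1,X)→(s2,Y,R)
state=s2 head=6 tape=YXYY_Y[_]_   (s2,_)→(s0,_,R)
state=s0 head=7 tape=YXYY_Y_[_]   (s0,_)→(s0,_,L)
state=s0 head=6 tape=YXYY_Y[_]_   (s0,_)→(s0,_,L)
state=s0 head=5 tape=YXYY_[Y]__   (s0,Y)→(s1,_,R)
state=s1 head=6 tape=YXYY__[_]_   (s1,_)→(s0,Y,L)
state=s0 head=5 tape=YXYY_[_]Y_   (s0,_)→(s0,_,L)
state=s0 head=4 tape=YXYY[_]_Y_   (s0,_)→(s0,_,L)
state=s0 head=3 tape=YXY[Y]__Y_   (s0,Y)→(s1,_,R)
state=s1 head=4 tape=YXY_[_]_Y_   (s1,_)→(s0,Y,L)
state=s0 head=3 tape=YXY[_]Y_Y_   (s0,_)→(s0,_,L)
state=s0 head=2 tape=YX[Y]_Y_Y_   (s0,Y)→(s1,_,R)
state=s1 head=3 tape=YX_[_]Y_Y_   (s1,_)→(s0,Y,L)
state=s0 head=2 tape=YX[_]YY_Y_   (s0,_)→(s0,_,L)
state=s0 head=1 tape=Y[X]_YY_Y_   (s0,X)→(sH,Y,R)
state=sH head=2 tape=YY[_]YY_Y_
At halt the head is at cell 2.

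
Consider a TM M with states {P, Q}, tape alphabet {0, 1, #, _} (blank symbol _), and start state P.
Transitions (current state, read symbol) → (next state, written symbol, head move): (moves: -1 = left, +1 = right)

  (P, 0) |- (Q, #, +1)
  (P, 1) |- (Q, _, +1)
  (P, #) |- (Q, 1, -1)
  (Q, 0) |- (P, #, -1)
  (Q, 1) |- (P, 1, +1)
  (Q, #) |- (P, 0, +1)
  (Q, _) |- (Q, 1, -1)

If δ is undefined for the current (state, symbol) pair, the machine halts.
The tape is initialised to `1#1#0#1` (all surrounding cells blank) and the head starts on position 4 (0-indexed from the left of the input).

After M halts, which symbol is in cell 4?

P | 1#1#[0]#1__   read 0 → write #, move +1, go to Q
Q | 1#1##[#]1__   read # → write 0, move +1, go to P
P | 1#1##0[1]__   read 1 → write _, move +1, go to Q
Q | 1#1##0_[_]_   read _ → write 1, move -1, go to Q
Q | 1#1##0[_]1_   read _ → write 1, move -1, go to Q
Q | 1#1##[0]11_   read 0 → write #, move -1, go to P
P | 1#1#[#]#11_   read # → write 1, move -1, go to Q
Q | 1#1[#]1#11_   read # → write 0, move +1, go to P
P | 1#10[1]#11_   read 1 → write _, move +1, go to Q
Q | 1#10_[#]11_   read # → write 0, move +1, go to P
P | 1#10_0[1]1_   read 1 → write _, move +1, go to Q
Q | 1#10_0_[1]_   read 1 → write 1, move +1, go to P
P | 1#10_0_1[_]
Cell 4 holds _ when M halts.

_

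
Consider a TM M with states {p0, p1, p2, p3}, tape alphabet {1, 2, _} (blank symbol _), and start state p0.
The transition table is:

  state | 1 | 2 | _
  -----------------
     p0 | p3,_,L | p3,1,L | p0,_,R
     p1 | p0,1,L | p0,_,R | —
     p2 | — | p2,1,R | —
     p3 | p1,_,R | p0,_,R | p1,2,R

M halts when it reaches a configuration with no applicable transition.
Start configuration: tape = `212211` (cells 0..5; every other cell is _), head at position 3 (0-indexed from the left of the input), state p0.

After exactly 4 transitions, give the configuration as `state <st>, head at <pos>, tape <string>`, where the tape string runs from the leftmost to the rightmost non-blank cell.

p0 | 212[2]11   read 2 → write 1, move L, go to p3
p3 | 21[2]111   read 2 → write _, move R, go to p0
p0 | 21_[1]11   read 1 → write _, move L, go to p3
p3 | 21[_]_11   read _ → write 2, move R, go to p1
p1 | 212[_]11
After 4 steps: state p1, head at 3, tape 212_11.

state p1, head at 3, tape 212_11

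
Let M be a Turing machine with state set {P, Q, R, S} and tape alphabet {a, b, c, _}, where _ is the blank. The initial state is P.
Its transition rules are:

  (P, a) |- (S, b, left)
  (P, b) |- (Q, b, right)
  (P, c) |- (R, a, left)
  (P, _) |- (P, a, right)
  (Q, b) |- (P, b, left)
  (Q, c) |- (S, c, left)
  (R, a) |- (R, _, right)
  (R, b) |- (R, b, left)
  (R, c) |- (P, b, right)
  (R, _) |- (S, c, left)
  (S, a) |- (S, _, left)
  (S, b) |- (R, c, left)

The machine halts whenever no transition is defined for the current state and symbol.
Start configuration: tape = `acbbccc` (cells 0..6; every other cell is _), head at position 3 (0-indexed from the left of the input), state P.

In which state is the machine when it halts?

S

P | _acb[b]ccc   read b → write b, move right, go to Q
Q | _acbb[c]cc   read c → write c, move left, go to S
S | _acb[b]ccc   read b → write c, move left, go to R
R | _ac[b]cccc   read b → write b, move left, go to R
R | _a[c]bcccc   read c → write b, move right, go to P
P | _ab[b]cccc   read b → write b, move right, go to Q
Q | _abb[c]ccc   read c → write c, move left, go to S
S | _ab[b]cccc   read b → write c, move left, go to R
R | _a[b]ccccc   read b → write b, move left, go to R
R | _[a]bccccc   read a → write _, move right, go to R
R | __[b]ccccc   read b → write b, move left, go to R
R | _[_]bccccc   read _ → write c, move left, go to S
S | [_]cbccccc
No transition is defined for (S, _); M halts in state S.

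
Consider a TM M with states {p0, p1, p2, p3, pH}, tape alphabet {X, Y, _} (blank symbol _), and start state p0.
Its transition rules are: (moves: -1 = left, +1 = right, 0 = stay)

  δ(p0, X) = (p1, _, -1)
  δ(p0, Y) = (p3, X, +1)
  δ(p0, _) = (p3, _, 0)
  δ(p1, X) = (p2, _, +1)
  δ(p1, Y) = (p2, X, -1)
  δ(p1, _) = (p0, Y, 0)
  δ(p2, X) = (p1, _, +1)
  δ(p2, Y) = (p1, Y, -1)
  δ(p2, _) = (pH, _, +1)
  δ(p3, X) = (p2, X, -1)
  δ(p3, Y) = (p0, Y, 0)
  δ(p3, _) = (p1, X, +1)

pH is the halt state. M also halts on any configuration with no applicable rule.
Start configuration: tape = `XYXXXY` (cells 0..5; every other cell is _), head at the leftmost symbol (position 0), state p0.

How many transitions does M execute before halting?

12

state=p0 head=0 tape=_[X]YXXXY   (p0,X)→(p1,_,-1)
state=p1 head=-1 tape=[_]_YXXXY   (p1,_)→(p0,Y,0)
state=p0 head=-1 tape=[Y]_YXXXY   (p0,Y)→(p3,X,+1)
state=p3 head=0 tape=X[_]YXXXY   (p3,_)→(p1,X,+1)
state=p1 head=1 tape=XX[Y]XXXY   (p1,Y)→(p2,X,-1)
state=p2 head=0 tape=X[X]XXXXY   (p2,X)→(p1,_,+1)
state=p1 head=1 tape=X_[X]XXXY   (p1,X)→(p2,_,+1)
state=p2 head=2 tape=X__[X]XXY   (p2,X)→(p1,_,+1)
state=p1 head=3 tape=X___[X]XY   (p1,X)→(p2,_,+1)
state=p2 head=4 tape=X____[X]Y   (p2,X)→(p1,_,+1)
state=p1 head=5 tape=X_____[Y]   (p1,Y)→(p2,X,-1)
state=p2 head=4 tape=X____[_]X   (p2,_)→(pH,_,+1)
state=pH head=5 tape=X_____[X]
M halts after 12 transitions.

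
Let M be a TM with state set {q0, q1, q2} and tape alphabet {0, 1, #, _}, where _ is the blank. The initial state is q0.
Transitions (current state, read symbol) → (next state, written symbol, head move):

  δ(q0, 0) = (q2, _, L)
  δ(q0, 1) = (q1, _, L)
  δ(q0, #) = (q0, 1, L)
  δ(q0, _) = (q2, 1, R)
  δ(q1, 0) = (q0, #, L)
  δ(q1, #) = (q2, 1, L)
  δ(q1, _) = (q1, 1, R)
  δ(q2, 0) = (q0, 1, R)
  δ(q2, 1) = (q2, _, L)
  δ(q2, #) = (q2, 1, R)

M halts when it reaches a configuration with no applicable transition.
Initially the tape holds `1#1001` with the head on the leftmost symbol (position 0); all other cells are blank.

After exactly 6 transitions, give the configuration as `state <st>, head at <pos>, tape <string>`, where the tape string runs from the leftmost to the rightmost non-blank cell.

q0 | __[1]#1001   read 1 → write _, move L, go to q1
q1 | _[_]_#1001   read _ → write 1, move R, go to q1
q1 | _1[_]#1001   read _ → write 1, move R, go to q1
q1 | _11[#]1001   read # → write 1, move L, go to q2
q2 | _1[1]11001   read 1 → write _, move L, go to q2
q2 | _[1]_11001   read 1 → write _, move L, go to q2
q2 | [_]__11001
After 6 steps: state q2, head at -2, tape 11001.

state q2, head at -2, tape 11001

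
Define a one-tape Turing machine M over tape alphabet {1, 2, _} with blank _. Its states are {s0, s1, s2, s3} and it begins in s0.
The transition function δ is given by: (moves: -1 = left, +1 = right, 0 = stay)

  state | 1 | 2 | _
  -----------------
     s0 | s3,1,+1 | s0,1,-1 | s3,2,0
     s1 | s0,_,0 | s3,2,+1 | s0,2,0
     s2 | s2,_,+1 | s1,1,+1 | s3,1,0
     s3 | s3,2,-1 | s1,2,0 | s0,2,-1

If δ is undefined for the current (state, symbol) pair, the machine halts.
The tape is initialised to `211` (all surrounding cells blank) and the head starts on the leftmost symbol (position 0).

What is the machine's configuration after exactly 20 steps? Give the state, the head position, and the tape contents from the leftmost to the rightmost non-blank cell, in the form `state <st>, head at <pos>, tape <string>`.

state=s0 head=0 tape=_[2]11_   (s0,2)→(s0,1,-1)
state=s0 head=-1 tape=[_]111_   (s0,_)→(s3,2,0)
state=s3 head=-1 tape=[2]111_   (s3,2)→(s1,2,0)
state=s1 head=-1 tape=[2]111_   (s1,2)→(s3,2,+1)
state=s3 head=0 tape=2[1]11_   (s3,1)→(s3,2,-1)
state=s3 head=-1 tape=[2]211_   (s3,2)→(s1,2,0)
state=s1 head=-1 tape=[2]211_   (s1,2)→(s3,2,+1)
state=s3 head=0 tape=2[2]11_   (s3,2)→(s1,2,0)
state=s1 head=0 tape=2[2]11_   (s1,2)→(s3,2,+1)
state=s3 head=1 tape=22[1]1_   (s3,1)→(s3,2,-1)
state=s3 head=0 tape=2[2]21_   (s3,2)→(s1,2,0)
state=s1 head=0 tape=2[2]21_   (s1,2)→(s3,2,+1)
state=s3 head=1 tape=22[2]1_   (s3,2)→(s1,2,0)
state=s1 head=1 tape=22[2]1_   (s1,2)→(s3,2,+1)
state=s3 head=2 tape=222[1]_   (s3,1)→(s3,2,-1)
state=s3 head=1 tape=22[2]2_   (s3,2)→(s1,2,0)
state=s1 head=1 tape=22[2]2_   (s1,2)→(s3,2,+1)
state=s3 head=2 tape=222[2]_   (s3,2)→(s1,2,0)
state=s1 head=2 tape=222[2]_   (s1,2)→(s3,2,+1)
state=s3 head=3 tape=2222[_]   (s3,_)→(s0,2,-1)
state=s0 head=2 tape=222[2]2
After 20 steps: state s0, head at 2, tape 22222.

state s0, head at 2, tape 22222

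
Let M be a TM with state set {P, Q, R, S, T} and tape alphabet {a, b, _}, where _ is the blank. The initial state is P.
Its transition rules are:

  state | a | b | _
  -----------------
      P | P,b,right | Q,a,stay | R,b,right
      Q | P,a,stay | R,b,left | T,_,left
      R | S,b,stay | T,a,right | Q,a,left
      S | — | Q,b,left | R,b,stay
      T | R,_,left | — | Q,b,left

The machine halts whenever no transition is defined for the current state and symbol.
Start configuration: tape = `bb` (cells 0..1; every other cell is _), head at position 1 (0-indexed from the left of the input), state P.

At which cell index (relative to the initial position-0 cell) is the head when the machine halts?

2

state=P head=1 tape=b[b]__   (P,b)→(Q,a,stay)
state=Q head=1 tape=b[a]__   (Q,a)→(P,a,stay)
state=P head=1 tape=b[a]__   (P,a)→(P,b,right)
state=P head=2 tape=bb[_]_   (P,_)→(R,b,right)
state=R head=3 tape=bbb[_]   (R,_)→(Q,a,left)
state=Q head=2 tape=bb[b]a   (Q,b)→(R,b,left)
state=R head=1 tape=b[b]ba   (R,b)→(T,a,right)
state=T head=2 tape=ba[b]a
At halt the head is at cell 2.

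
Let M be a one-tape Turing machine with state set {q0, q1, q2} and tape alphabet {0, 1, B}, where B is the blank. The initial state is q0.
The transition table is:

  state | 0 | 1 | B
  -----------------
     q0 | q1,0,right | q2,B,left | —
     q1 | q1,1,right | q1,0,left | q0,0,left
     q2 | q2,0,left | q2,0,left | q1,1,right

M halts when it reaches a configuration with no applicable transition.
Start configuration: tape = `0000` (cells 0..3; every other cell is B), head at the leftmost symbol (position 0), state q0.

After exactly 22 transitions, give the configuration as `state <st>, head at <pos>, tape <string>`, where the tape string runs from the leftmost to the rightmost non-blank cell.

state q1, head at 2, tape 1111B00

q0 | BB[0]000B   read 0 → write 0, move right, go to q1
q1 | BB0[0]00B   read 0 → write 1, move right, go to q1
q1 | BB01[0]0B   read 0 → write 1, move right, go to q1
q1 | BB011[0]B   read 0 → write 1, move right, go to q1
q1 | BB0111[B]   read B → write 0, move left, go to q0
q0 | BB011[1]0   read 1 → write B, move left, go to q2
q2 | BB01[1]B0   read 1 → write 0, move left, go to q2
q2 | BB0[1]0B0   read 1 → write 0, move left, go to q2
q2 | BB[0]00B0   read 0 → write 0, move left, go to q2
q2 | B[B]000B0   read B → write 1, move right, go to q1
q1 | B1[0]00B0   read 0 → write 1, move right, go to q1
q1 | B11[0]0B0   read 0 → write 1, move right, go to q1
q1 | B111[0]B0   read 0 → write 1, move right, go to q1
q1 | B1111[B]0   read B → write 0, move left, go to q0
q0 | B111[1]00   read 1 → write B, move left, go to q2
q2 | B11[1]B00   read 1 → write 0, move left, go to q2
q2 | B1[1]0B00   read 1 → write 0, move left, go to q2
q2 | B[1]00B00   read 1 → write 0, move left, go to q2
q2 | [B]000B00   read B → write 1, move right, go to q1
q1 | 1[0]00B00   read 0 → write 1, move right, go to q1
q1 | 11[0]0B00   read 0 → write 1, move right, go to q1
q1 | 111[0]B00   read 0 → write 1, move right, go to q1
q1 | 1111[B]00
After 22 steps: state q1, head at 2, tape 1111B00.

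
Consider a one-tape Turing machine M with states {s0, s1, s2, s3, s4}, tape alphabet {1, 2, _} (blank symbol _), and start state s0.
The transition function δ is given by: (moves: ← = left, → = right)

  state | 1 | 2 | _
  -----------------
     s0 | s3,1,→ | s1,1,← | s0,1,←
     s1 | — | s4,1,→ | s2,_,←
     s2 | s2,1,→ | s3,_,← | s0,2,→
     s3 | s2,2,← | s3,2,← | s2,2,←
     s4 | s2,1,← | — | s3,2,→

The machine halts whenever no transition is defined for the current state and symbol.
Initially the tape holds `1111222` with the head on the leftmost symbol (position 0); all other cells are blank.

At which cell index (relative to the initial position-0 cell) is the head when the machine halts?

s0 | __[1]111222   read 1 → write 1, move →, go to s3
s3 | __1[1]11222   read 1 → write 2, move ←, go to s2
s2 | __[1]211222   read 1 → write 1, move →, go to s2
s2 | __1[2]11222   read 2 → write _, move ←, go to s3
s3 | __[1]_11222   read 1 → write 2, move ←, go to s2
s2 | _[_]2_11222   read _ → write 2, move →, go to s0
s0 | _2[2]_11222   read 2 → write 1, move ←, go to s1
s1 | _[2]1_11222   read 2 → write 1, move →, go to s4
s4 | _1[1]_11222   read 1 → write 1, move ←, go to s2
s2 | _[1]1_11222   read 1 → write 1, move →, go to s2
s2 | _1[1]_11222   read 1 → write 1, move →, go to s2
s2 | _11[_]11222   read _ → write 2, move →, go to s0
s0 | _112[1]1222   read 1 → write 1, move →, go to s3
s3 | _1121[1]222   read 1 → write 2, move ←, go to s2
s2 | _112[1]2222   read 1 → write 1, move →, go to s2
s2 | _1121[2]222   read 2 → write _, move ←, go to s3
s3 | _112[1]_222   read 1 → write 2, move ←, go to s2
s2 | _11[2]2_222   read 2 → write _, move ←, go to s3
s3 | _1[1]_2_222   read 1 → write 2, move ←, go to s2
s2 | _[1]2_2_222   read 1 → write 1, move →, go to s2
s2 | _1[2]_2_222   read 2 → write _, move ←, go to s3
s3 | _[1]__2_222   read 1 → write 2, move ←, go to s2
s2 | [_]2__2_222   read _ → write 2, move →, go to s0
s0 | 2[2]__2_222   read 2 → write 1, move ←, go to s1
s1 | [2]1__2_222   read 2 → write 1, move →, go to s4
s4 | 1[1]__2_222   read 1 → write 1, move ←, go to s2
s2 | [1]1__2_222   read 1 → write 1, move →, go to s2
s2 | 1[1]__2_222   read 1 → write 1, move →, go to s2
s2 | 11[_]_2_222   read _ → write 2, move →, go to s0
s0 | 112[_]2_222   read _ → write 1, move ←, go to s0
s0 | 11[2]12_222   read 2 → write 1, move ←, go to s1
s1 | 1[1]112_222
At halt the head is at cell -1.

-1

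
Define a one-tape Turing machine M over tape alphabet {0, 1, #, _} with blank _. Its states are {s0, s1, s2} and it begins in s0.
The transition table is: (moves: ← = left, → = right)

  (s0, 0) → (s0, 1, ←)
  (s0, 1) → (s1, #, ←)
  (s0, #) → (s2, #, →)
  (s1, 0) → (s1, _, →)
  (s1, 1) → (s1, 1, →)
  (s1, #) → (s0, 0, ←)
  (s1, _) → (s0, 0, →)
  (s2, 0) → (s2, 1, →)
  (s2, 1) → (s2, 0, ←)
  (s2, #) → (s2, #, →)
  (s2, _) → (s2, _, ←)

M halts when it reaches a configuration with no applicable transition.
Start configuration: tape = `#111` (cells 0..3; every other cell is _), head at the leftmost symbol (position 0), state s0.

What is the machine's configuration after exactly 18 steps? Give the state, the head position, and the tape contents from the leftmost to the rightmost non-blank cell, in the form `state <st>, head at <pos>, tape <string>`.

state s2, head at 2, tape #110

s0 | [#]111_   read # → write #, move →, go to s2
s2 | #[1]11_   read 1 → write 0, move ←, go to s2
s2 | [#]011_   read # → write #, move →, go to s2
s2 | #[0]11_   read 0 → write 1, move →, go to s2
s2 | #1[1]1_   read 1 → write 0, move ←, go to s2
s2 | #[1]01_   read 1 → write 0, move ←, go to s2
s2 | [#]001_   read # → write #, move →, go to s2
s2 | #[0]01_   read 0 → write 1, move →, go to s2
s2 | #1[0]1_   read 0 → write 1, move →, go to s2
s2 | #11[1]_   read 1 → write 0, move ←, go to s2
s2 | #1[1]0_   read 1 → write 0, move ←, go to s2
s2 | #[1]00_   read 1 → write 0, move ←, go to s2
s2 | [#]000_   read # → write #, move →, go to s2
s2 | #[0]00_   read 0 → write 1, move →, go to s2
s2 | #1[0]0_   read 0 → write 1, move →, go to s2
s2 | #11[0]_   read 0 → write 1, move →, go to s2
s2 | #111[_]   read _ → write _, move ←, go to s2
s2 | #11[1]_   read 1 → write 0, move ←, go to s2
s2 | #1[1]0_
After 18 steps: state s2, head at 2, tape #110.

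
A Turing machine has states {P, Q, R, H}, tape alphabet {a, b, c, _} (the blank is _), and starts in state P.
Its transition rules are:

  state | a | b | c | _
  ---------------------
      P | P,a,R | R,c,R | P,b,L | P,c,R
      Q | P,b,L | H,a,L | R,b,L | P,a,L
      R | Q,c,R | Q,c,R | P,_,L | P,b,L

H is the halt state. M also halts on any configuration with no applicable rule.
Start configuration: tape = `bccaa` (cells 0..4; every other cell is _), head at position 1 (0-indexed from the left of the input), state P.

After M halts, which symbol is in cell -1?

c

state=P head=1 tape=__b[c]caa   (P,c)→(P,b,L)
state=P head=0 tape=__[b]bcaa   (P,b)→(R,c,R)
state=R head=1 tape=__c[b]caa   (R,b)→(Q,c,R)
state=Q head=2 tape=__cc[c]aa   (Q,c)→(R,b,L)
state=R head=1 tape=__c[c]baa   (R,c)→(P,_,L)
state=P head=0 tape=__[c]_baa   (P,c)→(P,b,L)
state=P head=-1 tape=_[_]b_baa   (P,_)→(P,c,R)
state=P head=0 tape=_c[b]_baa   (P,b)→(R,c,R)
state=R head=1 tape=_cc[_]baa   (R,_)→(P,b,L)
state=P head=0 tape=_c[c]bbaa   (P,c)→(P,b,L)
state=P head=-1 tape=_[c]bbbaa   (P,c)→(P,b,L)
state=P head=-2 tape=[_]bbbbaa   (P,_)→(P,c,R)
state=P head=-1 tape=c[b]bbbaa   (P,b)→(R,c,R)
state=R head=0 tape=cc[b]bbaa   (R,b)→(Q,c,R)
state=Q head=1 tape=ccc[b]baa   (Q,b)→(H,a,L)
state=H head=0 tape=cc[c]abaa
Cell -1 holds c when M halts.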